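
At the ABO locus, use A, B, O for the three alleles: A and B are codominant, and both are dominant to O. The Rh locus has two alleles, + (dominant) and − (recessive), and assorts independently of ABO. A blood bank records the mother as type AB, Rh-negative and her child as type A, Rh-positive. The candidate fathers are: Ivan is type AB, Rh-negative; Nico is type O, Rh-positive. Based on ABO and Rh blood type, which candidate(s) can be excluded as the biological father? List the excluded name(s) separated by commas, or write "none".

A candidate is excluded only if no genotype consistent with his phenotype could produce a type A, Rh-positive child with a type AB, Rh-negative mother.
Ivan (type AB, Rh-): no genotype consistent with that phenotype can produce a type-A Rh+ child with a type-AB mother.

Ivan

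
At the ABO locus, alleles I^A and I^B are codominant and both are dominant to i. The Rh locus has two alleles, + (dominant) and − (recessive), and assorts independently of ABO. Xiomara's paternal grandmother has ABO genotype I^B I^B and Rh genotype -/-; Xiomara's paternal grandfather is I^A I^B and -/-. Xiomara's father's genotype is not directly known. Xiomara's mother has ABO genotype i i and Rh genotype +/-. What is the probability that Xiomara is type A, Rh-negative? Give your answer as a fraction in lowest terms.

1/8

Xiomara's father's ABO genotype from I^B I^B × I^A I^B: 1/2 I^A I^B, 1/2 I^B I^B.
Crossing each possibility with the mother i i and summing P(type A): 1/2·1/2 + 1/2·0 = 1/4.
Similarly for Rh via the father's Rh distribution: P(Rh-) = 1/2.
Independent loci: 1/4 × 1/2 = 1/8.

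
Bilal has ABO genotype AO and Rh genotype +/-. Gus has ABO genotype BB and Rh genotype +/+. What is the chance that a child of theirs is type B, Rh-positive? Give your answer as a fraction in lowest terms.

ABO cross AO × BB → offspring phenotypes: 1/2 B, 1/2 AB.
Rh cross +/- × +/+ → 1 Rh+.
Independent loci: P(type B, Rh-positive) = 1/2 × 1 = 1/2.

1/2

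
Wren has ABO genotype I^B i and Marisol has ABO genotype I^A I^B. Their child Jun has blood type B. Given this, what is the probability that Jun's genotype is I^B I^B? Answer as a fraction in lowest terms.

1/2

Cross I^B i × I^A I^B → 1/4 I^A I^B, 1/4 I^A i, 1/4 I^B I^B, 1/4 I^B i.
Type-B genotypes among offspring: I^B I^B (1/4), I^B i (1/4); total 1/2.
P(I^B I^B | type B) = (1/4) / (1/2) = 1/2.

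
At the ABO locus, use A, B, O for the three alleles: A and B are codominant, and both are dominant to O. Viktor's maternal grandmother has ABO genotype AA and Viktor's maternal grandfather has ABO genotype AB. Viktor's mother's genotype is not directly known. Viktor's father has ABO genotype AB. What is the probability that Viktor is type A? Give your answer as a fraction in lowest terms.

Viktor's mother's ABO genotype from AA × AB: 1/2 AA, 1/2 AB.
Crossing each possibility with the father AB and summing P(type A): 1/2·1/2 + 1/2·1/4 = 3/8.

3/8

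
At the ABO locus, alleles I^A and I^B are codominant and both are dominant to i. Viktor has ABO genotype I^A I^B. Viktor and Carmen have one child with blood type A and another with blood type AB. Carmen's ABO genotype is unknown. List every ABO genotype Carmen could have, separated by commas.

For each candidate genotype of Carmen, check whether crossing it with I^A I^B can produce every observed child phenotype.
  I^A I^A → possible child types {A, AB} ✓
  I^A I^B → possible child types {A, B, AB} ✓
  I^A i → possible child types {A, B, AB} ✓
  I^B I^B → possible child types {B, AB} ✗
  I^B i → possible child types {A, B, AB} ✓
  i i → possible child types {A, B} ✗

I^A I^A, I^A I^B, I^A i, I^B i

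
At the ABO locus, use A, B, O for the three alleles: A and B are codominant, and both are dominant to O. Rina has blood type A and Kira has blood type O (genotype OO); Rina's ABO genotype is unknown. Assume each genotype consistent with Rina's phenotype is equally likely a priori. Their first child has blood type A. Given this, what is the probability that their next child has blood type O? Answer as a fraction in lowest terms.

Possible genotypes: Rina ∈ {AA, AO}; Kira ∈ {OO}.
Weight each parental genotype pair by prior × P(type-A child):
  AA × OO: posterior weight 2/3; P(next child type O) = 0.
  AO × OO: posterior weight 1/3; P(next child type O) = 1/2.
Weighted sum = 1/6.

1/6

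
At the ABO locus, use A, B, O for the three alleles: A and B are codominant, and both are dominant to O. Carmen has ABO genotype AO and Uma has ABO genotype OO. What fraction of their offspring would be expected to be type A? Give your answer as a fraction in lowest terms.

1/2

ABO cross AO × OO → offspring phenotypes: 1/2 O, 1/2 A.
So P(type A) = 1/2.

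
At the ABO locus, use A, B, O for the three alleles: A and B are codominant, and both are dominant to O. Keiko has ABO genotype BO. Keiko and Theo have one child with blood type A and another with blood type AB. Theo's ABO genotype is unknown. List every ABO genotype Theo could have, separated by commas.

AA, AB, AO

For each candidate genotype of Theo, check whether crossing it with BO can produce every observed child phenotype.
  AA → possible child types {A, AB} ✓
  AB → possible child types {A, B, AB} ✓
  AO → possible child types {O, A, B, AB} ✓
  BB → possible child types {B} ✗
  BO → possible child types {O, B} ✗
  OO → possible child types {O, B} ✗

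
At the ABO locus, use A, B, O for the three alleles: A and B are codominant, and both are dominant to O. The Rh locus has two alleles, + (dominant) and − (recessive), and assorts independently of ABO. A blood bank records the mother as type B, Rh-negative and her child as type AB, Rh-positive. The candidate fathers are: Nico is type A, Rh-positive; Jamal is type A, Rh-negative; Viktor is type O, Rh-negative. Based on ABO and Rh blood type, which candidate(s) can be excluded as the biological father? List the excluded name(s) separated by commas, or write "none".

A candidate is excluded only if no genotype consistent with his phenotype could produce a type AB, Rh-positive child with a type B, Rh-negative mother.
Jamal (type A, Rh-): no genotype consistent with that phenotype can produce a type-AB Rh+ child with a type-B mother.
Viktor (type O, Rh-): no genotype consistent with that phenotype can produce a type-AB Rh+ child with a type-B mother.

Jamal, Viktor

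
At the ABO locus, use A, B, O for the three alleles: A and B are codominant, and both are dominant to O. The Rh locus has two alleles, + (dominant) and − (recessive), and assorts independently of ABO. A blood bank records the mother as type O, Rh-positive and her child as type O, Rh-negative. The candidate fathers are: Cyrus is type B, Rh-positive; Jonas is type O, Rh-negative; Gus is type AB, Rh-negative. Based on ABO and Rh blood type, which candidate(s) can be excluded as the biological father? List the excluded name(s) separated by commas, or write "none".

Gus

A candidate is excluded only if no genotype consistent with his phenotype could produce a type O, Rh-negative child with a type O, Rh-positive mother.
Gus (type AB, Rh-): no genotype consistent with that phenotype can produce a type-O Rh- child with a type-O mother.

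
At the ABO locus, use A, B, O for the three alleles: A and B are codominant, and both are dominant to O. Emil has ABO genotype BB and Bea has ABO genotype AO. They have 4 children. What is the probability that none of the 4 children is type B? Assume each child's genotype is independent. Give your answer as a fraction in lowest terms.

1/16

ABO cross BB × AO → 1/2 B, 1/2 AB.
So P(type B) = 1/2 per child.
P(not type B) = 1/2 for one child; (1/2)^4 = 1/16.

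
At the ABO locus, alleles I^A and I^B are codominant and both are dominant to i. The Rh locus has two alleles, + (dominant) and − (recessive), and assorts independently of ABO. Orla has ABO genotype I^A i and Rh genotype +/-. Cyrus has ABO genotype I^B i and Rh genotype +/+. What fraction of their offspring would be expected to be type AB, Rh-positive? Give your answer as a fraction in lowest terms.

ABO cross I^A i × I^B i → offspring phenotypes: 1/4 O, 1/4 A, 1/4 B, 1/4 AB.
Rh cross +/- × +/+ → 1 Rh+.
Independent loci: P(type AB, Rh-positive) = 1/4 × 1 = 1/4.

1/4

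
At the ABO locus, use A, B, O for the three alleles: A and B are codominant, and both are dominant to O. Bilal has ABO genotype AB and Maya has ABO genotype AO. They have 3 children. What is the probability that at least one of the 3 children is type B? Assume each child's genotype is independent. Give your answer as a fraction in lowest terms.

37/64

ABO cross AB × AO → 1/2 A, 1/4 B, 1/4 AB.
So P(type B) = 1/4 per child.
P(none) = (3/4)^3 = 27/64; P(at least one) = 1 − 27/64 = 37/64.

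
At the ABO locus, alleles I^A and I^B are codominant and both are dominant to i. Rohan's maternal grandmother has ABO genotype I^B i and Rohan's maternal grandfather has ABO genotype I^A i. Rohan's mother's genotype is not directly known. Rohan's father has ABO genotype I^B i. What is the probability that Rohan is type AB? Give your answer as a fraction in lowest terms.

1/8

Rohan's mother's ABO genotype from I^B i × I^A i: 1/4 I^A I^B, 1/4 I^A i, 1/4 I^B i, 1/4 i i.
Crossing each possibility with the father I^B i and summing P(type AB): 1/4·1/4 + 1/4·1/4 + 1/4·0 + 1/4·0 = 1/8.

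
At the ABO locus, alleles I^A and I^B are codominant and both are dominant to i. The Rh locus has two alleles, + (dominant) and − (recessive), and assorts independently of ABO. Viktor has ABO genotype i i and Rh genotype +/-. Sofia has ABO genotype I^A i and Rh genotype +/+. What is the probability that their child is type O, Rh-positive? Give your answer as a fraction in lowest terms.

1/2

ABO cross i i × I^A i → offspring phenotypes: 1/2 O, 1/2 A.
Rh cross +/- × +/+ → 1 Rh+.
Independent loci: P(type O, Rh-positive) = 1/2 × 1 = 1/2.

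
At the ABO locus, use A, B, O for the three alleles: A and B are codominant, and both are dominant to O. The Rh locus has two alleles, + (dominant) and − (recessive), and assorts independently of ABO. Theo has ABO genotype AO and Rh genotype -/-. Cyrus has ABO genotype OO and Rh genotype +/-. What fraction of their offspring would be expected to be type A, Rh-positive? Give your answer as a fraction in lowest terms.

1/4

ABO cross AO × OO → offspring phenotypes: 1/2 O, 1/2 A.
Rh cross -/- × +/- → 1/2 Rh+, 1/2 Rh-.
Independent loci: P(type A, Rh-positive) = 1/2 × 1/2 = 1/4.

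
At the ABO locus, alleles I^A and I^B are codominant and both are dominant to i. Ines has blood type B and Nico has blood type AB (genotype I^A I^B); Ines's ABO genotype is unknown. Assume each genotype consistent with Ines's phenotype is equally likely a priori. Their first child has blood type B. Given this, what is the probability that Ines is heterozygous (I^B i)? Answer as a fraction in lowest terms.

Possible genotypes: Ines ∈ {I^B I^B, I^B i}; Nico ∈ {I^A I^B}.
Weight each parental genotype pair by prior × P(type-B child):
  I^B I^B × I^A I^B: posterior weight 1/2.
  I^B i × I^A I^B: posterior weight 1/2.
Sum the posterior weight over pairs where Ines is I^B i: 1/2.

1/2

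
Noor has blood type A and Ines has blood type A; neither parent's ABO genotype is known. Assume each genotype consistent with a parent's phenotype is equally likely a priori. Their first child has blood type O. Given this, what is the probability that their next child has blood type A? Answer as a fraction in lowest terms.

Possible genotypes: Noor ∈ {AA, AO}; Ines ∈ {AA, AO}.
Weight each parental genotype pair by prior × P(type-O child):
  AO × AO: posterior weight 1; P(next child type A) = 3/4.
Weighted sum = 3/4.

3/4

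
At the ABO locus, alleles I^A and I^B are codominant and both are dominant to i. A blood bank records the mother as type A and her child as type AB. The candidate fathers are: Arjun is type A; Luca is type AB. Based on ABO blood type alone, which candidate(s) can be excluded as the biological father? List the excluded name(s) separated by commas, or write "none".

A candidate is excluded only if no genotype consistent with his phenotype could produce a type AB child with a type A mother.
Arjun (type A): no genotype consistent with that phenotype can produce a type-AB child with a type-A mother.

Arjun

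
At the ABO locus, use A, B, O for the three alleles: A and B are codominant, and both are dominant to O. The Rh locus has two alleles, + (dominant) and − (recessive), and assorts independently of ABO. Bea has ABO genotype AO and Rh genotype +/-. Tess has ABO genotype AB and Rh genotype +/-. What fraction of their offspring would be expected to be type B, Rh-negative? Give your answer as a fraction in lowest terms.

ABO cross AO × AB → offspring phenotypes: 1/2 A, 1/4 B, 1/4 AB.
Rh cross +/- × +/- → 3/4 Rh+, 1/4 Rh-.
Independent loci: P(type B, Rh-negative) = 1/4 × 1/4 = 1/16.

1/16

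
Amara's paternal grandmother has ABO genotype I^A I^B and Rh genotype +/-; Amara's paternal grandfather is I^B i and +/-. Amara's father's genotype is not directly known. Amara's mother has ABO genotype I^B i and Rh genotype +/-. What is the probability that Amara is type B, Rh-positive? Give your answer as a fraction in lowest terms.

15/32

Amara's father's ABO genotype from I^A I^B × I^B i: 1/4 I^A I^B, 1/4 I^A i, 1/4 I^B I^B, 1/4 I^B i.
Crossing each possibility with the mother I^B i and summing P(type B): 1/4·1/2 + 1/4·1/4 + 1/4·1 + 1/4·3/4 = 5/8.
Similarly for Rh via the father's Rh distribution: P(Rh+) = 3/4.
Independent loci: 5/8 × 3/4 = 15/32.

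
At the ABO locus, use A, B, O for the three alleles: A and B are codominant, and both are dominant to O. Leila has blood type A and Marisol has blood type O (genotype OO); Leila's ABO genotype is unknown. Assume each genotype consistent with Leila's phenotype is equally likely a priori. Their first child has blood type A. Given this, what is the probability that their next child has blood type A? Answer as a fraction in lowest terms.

5/6

Possible genotypes: Leila ∈ {AA, AO}; Marisol ∈ {OO}.
Weight each parental genotype pair by prior × P(type-A child):
  AA × OO: posterior weight 2/3; P(next child type A) = 1.
  AO × OO: posterior weight 1/3; P(next child type A) = 1/2.
Weighted sum = 5/6.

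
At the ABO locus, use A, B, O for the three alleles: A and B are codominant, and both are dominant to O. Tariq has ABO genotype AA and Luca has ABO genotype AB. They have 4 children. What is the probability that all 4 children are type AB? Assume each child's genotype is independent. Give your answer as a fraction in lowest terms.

ABO cross AA × AB → 1/2 A, 1/2 AB.
So P(type AB) = 1/2 per child.
All 4 independent: (1/2)^4 = 1/16.

1/16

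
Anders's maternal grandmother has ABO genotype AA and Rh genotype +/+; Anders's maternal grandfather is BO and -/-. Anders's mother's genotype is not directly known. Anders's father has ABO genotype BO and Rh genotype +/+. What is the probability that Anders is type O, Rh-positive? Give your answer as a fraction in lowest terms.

1/8

Anders's mother's ABO genotype from AA × BO: 1/2 AB, 1/2 AO.
Crossing each possibility with the father BO and summing P(type O): 1/2·0 + 1/2·1/4 = 1/8.
Similarly for Rh via the mother's Rh distribution: P(Rh+) = 1.
Independent loci: 1/8 × 1 = 1/8.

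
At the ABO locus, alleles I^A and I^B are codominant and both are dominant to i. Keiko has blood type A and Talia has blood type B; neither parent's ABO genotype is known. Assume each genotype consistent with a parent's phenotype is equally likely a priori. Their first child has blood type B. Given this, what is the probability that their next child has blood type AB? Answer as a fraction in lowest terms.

5/12

Possible genotypes: Keiko ∈ {I^A I^A, I^A i}; Talia ∈ {I^B I^B, I^B i}.
Weight each parental genotype pair by prior × P(type-B child):
  I^A i × I^B I^B: posterior weight 2/3; P(next child type AB) = 1/2.
  I^A i × I^B i: posterior weight 1/3; P(next child type AB) = 1/4.
Weighted sum = 5/12.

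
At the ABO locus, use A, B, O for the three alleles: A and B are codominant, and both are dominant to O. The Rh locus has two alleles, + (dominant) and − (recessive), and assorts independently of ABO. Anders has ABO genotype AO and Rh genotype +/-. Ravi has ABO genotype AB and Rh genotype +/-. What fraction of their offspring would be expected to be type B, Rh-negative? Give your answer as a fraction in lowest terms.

ABO cross AO × AB → offspring phenotypes: 1/2 A, 1/4 B, 1/4 AB.
Rh cross +/- × +/- → 3/4 Rh+, 1/4 Rh-.
Independent loci: P(type B, Rh-negative) = 1/4 × 1/4 = 1/16.

1/16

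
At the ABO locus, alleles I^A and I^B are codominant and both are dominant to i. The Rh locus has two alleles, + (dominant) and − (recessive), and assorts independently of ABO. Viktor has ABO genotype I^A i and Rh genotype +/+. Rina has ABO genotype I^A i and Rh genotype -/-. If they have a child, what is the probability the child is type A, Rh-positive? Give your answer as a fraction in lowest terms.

ABO cross I^A i × I^A i → offspring phenotypes: 1/4 O, 3/4 A.
Rh cross +/+ × -/- → 1 Rh+.
Independent loci: P(type A, Rh-positive) = 3/4 × 1 = 3/4.

3/4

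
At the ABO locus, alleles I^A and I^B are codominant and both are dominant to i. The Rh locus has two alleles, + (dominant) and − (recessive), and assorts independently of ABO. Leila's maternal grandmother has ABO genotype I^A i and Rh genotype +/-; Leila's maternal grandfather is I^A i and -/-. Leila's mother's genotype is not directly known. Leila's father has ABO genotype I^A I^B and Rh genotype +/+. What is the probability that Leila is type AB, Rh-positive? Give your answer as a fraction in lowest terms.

Leila's mother's ABO genotype from I^A i × I^A i: 1/4 I^A I^A, 1/2 I^A i, 1/4 i i.
Crossing each possibility with the father I^A I^B and summing P(type AB): 1/4·1/2 + 1/2·1/4 + 1/4·0 = 1/4.
Similarly for Rh via the mother's Rh distribution: P(Rh+) = 1.
Independent loci: 1/4 × 1 = 1/4.

1/4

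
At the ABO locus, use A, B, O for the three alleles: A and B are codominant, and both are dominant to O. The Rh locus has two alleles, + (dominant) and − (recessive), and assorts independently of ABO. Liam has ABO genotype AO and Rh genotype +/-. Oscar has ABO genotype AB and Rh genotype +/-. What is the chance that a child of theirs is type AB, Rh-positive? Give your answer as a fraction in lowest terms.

3/16

ABO cross AO × AB → offspring phenotypes: 1/2 A, 1/4 B, 1/4 AB.
Rh cross +/- × +/- → 3/4 Rh+, 1/4 Rh-.
Independent loci: P(type AB, Rh-positive) = 1/4 × 3/4 = 3/16.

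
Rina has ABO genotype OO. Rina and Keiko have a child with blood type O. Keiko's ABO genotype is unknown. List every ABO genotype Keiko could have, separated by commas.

AO, BO, OO

For each candidate genotype of Keiko, check whether crossing it with OO can produce every observed child phenotype.
  AA → possible child types {A} ✗
  AB → possible child types {A, B} ✗
  AO → possible child types {O, A} ✓
  BB → possible child types {B} ✗
  BO → possible child types {O, B} ✓
  OO → possible child types {O} ✓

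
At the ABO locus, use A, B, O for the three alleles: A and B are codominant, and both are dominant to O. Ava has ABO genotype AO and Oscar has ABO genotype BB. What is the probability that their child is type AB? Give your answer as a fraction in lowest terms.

ABO cross AO × BB → offspring phenotypes: 1/2 B, 1/2 AB.
So P(type AB) = 1/2.

1/2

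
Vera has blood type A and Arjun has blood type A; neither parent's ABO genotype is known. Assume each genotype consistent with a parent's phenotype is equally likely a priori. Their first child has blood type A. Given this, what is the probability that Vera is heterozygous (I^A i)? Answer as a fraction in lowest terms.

7/15

Possible genotypes: Vera ∈ {I^A I^A, I^A i}; Arjun ∈ {I^A I^A, I^A i}.
Weight each parental genotype pair by prior × P(type-A child):
  I^A I^A × I^A I^A: posterior weight 4/15.
  I^A I^A × I^A i: posterior weight 4/15.
  I^A i × I^A I^A: posterior weight 4/15.
  I^A i × I^A i: posterior weight 1/5.
Sum the posterior weight over pairs where Vera is I^A i: 7/15.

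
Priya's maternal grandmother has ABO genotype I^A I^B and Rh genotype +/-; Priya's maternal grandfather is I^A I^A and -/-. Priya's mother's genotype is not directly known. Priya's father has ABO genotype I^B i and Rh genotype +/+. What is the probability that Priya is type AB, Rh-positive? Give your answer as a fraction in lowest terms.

3/8

Priya's mother's ABO genotype from I^A I^B × I^A I^A: 1/2 I^A I^A, 1/2 I^A I^B.
Crossing each possibility with the father I^B i and summing P(type AB): 1/2·1/2 + 1/2·1/4 = 3/8.
Similarly for Rh via the mother's Rh distribution: P(Rh+) = 1.
Independent loci: 3/8 × 1 = 3/8.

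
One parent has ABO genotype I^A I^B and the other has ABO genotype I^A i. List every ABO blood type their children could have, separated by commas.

A, B, AB

Gametes from I^A I^B × I^A i give offspring ABO genotypes I^A I^A, I^A I^B, I^A i, I^B i, i.e. phenotypes A, B, AB.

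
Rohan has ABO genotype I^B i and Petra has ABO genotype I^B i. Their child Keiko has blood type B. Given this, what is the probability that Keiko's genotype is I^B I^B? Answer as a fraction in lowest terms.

1/3

Cross I^B i × I^B i → 1/4 I^B I^B, 1/2 I^B i, 1/4 i i.
Type-B genotypes among offspring: I^B I^B (1/4), I^B i (1/2); total 3/4.
P(I^B I^B | type B) = (1/4) / (3/4) = 1/3.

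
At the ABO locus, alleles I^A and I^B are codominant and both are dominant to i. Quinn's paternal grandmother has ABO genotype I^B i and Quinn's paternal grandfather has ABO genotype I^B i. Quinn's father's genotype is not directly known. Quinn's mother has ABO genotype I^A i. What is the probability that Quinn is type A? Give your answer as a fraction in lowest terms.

Quinn's father's ABO genotype from I^B i × I^B i: 1/4 I^B I^B, 1/2 I^B i, 1/4 i i.
Crossing each possibility with the mother I^A i and summing P(type A): 1/4·0 + 1/2·1/4 + 1/4·1/2 = 1/4.

1/4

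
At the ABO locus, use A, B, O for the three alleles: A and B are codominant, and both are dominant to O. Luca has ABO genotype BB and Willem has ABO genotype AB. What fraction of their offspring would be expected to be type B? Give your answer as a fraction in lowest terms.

1/2

ABO cross BB × AB → offspring phenotypes: 1/2 B, 1/2 AB.
So P(type B) = 1/2.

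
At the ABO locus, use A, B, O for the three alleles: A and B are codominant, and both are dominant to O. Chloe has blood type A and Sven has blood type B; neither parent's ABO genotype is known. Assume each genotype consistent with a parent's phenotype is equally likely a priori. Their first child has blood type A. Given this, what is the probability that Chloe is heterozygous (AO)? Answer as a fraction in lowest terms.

1/3

Possible genotypes: Chloe ∈ {AA, AO}; Sven ∈ {BB, BO}.
Weight each parental genotype pair by prior × P(type-A child):
  AA × BO: posterior weight 2/3.
  AO × BO: posterior weight 1/3.
Sum the posterior weight over pairs where Chloe is AO: 1/3.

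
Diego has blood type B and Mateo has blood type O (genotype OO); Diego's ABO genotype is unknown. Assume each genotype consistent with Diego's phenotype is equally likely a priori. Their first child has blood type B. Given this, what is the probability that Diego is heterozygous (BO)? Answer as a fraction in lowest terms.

1/3

Possible genotypes: Diego ∈ {BB, BO}; Mateo ∈ {OO}.
Weight each parental genotype pair by prior × P(type-B child):
  BB × OO: posterior weight 2/3.
  BO × OO: posterior weight 1/3.
Sum the posterior weight over pairs where Diego is BO: 1/3.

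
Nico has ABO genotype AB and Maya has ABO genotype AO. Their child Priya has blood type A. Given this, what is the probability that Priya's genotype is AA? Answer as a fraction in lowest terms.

Cross AB × AO → 1/4 AA, 1/4 AB, 1/4 AO, 1/4 BO.
Type-A genotypes among offspring: AA (1/4), AO (1/4); total 1/2.
P(AA | type A) = (1/4) / (1/2) = 1/2.

1/2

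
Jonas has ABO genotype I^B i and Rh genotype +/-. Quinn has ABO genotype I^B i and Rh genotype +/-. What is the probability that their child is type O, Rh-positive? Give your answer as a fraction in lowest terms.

3/16

ABO cross I^B i × I^B i → offspring phenotypes: 1/4 O, 3/4 B.
Rh cross +/- × +/- → 3/4 Rh+, 1/4 Rh-.
Independent loci: P(type O, Rh-positive) = 1/4 × 3/4 = 3/16.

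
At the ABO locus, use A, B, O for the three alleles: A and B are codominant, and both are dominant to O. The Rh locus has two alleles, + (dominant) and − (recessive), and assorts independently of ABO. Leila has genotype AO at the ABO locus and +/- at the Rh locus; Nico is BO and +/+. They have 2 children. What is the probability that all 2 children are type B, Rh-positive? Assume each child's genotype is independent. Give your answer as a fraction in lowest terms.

1/16

ABO cross AO × BO → 1/4 O, 1/4 A, 1/4 B, 1/4 AB.
Rh cross +/- × +/+ → 1 Rh+; so P(type B, Rh-positive) = 1/4 × 1 = 1/4 per child.
All 2 independent: (1/4)^2 = 1/16.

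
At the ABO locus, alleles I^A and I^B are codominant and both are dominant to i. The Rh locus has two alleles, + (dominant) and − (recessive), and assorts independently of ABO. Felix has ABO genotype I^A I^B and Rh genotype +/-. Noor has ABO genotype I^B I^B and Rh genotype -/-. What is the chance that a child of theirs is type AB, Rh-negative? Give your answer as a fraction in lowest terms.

ABO cross I^A I^B × I^B I^B → offspring phenotypes: 1/2 B, 1/2 AB.
Rh cross +/- × -/- → 1/2 Rh+, 1/2 Rh-.
Independent loci: P(type AB, Rh-negative) = 1/2 × 1/2 = 1/4.

1/4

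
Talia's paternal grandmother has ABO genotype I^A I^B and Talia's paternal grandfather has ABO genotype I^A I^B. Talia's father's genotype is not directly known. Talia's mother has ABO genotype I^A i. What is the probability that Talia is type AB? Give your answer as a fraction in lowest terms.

1/4

Talia's father's ABO genotype from I^A I^B × I^A I^B: 1/4 I^A I^A, 1/2 I^A I^B, 1/4 I^B I^B.
Crossing each possibility with the mother I^A i and summing P(type AB): 1/4·0 + 1/2·1/4 + 1/4·1/2 = 1/4.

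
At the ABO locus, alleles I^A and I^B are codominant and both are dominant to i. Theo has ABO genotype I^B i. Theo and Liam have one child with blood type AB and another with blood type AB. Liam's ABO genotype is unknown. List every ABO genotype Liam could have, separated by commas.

I^A I^A, I^A I^B, I^A i

For each candidate genotype of Liam, check whether crossing it with I^B i can produce every observed child phenotype.
  I^A I^A → possible child types {A, AB} ✓
  I^A I^B → possible child types {A, B, AB} ✓
  I^A i → possible child types {O, A, B, AB} ✓
  I^B I^B → possible child types {B} ✗
  I^B i → possible child types {O, B} ✗
  i i → possible child types {O, B} ✗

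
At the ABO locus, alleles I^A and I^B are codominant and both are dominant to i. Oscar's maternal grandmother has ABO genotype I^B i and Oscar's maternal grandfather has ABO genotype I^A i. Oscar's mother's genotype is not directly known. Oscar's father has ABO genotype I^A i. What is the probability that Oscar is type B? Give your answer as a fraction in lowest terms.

1/8

Oscar's mother's ABO genotype from I^B i × I^A i: 1/4 I^A I^B, 1/4 I^A i, 1/4 I^B i, 1/4 i i.
Crossing each possibility with the father I^A i and summing P(type B): 1/4·1/4 + 1/4·0 + 1/4·1/4 + 1/4·0 = 1/8.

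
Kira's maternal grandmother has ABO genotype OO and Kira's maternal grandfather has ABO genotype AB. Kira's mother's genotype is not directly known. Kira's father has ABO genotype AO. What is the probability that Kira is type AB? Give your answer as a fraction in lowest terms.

1/8

Kira's mother's ABO genotype from OO × AB: 1/2 AO, 1/2 BO.
Crossing each possibility with the father AO and summing P(type AB): 1/2·0 + 1/2·1/4 = 1/8.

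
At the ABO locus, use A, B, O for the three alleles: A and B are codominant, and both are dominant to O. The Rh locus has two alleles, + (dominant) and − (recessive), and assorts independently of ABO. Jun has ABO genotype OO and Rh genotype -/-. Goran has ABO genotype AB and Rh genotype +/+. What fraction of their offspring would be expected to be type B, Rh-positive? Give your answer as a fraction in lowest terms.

1/2

ABO cross OO × AB → offspring phenotypes: 1/2 A, 1/2 B.
Rh cross -/- × +/+ → 1 Rh+.
Independent loci: P(type B, Rh-positive) = 1/2 × 1 = 1/2.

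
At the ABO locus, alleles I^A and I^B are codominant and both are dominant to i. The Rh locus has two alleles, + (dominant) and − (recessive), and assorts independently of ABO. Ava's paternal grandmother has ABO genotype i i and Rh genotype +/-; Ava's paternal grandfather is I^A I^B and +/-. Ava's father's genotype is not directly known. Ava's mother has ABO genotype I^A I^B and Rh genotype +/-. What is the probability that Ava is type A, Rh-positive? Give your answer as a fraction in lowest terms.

Ava's father's ABO genotype from i i × I^A I^B: 1/2 I^A i, 1/2 I^B i.
Crossing each possibility with the mother I^A I^B and summing P(type A): 1/2·1/2 + 1/2·1/4 = 3/8.
Similarly for Rh via the father's Rh distribution: P(Rh+) = 3/4.
Independent loci: 3/8 × 3/4 = 9/32.

9/32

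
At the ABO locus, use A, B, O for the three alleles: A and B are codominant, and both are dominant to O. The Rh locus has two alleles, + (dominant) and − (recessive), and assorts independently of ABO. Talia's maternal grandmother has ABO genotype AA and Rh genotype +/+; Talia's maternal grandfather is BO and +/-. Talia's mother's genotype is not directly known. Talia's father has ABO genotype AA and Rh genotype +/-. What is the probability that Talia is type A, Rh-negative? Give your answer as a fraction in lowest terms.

Talia's mother's ABO genotype from AA × BO: 1/2 AB, 1/2 AO.
Crossing each possibility with the father AA and summing P(type A): 1/2·1/2 + 1/2·1 = 3/4.
Similarly for Rh via the mother's Rh distribution: P(Rh-) = 1/8.
Independent loci: 3/4 × 1/8 = 3/32.

3/32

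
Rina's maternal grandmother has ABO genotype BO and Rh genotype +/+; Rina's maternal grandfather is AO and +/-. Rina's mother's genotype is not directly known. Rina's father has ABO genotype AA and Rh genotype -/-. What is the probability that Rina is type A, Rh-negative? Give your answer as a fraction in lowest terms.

3/16

Rina's mother's ABO genotype from BO × AO: 1/4 AB, 1/4 AO, 1/4 BO, 1/4 OO.
Crossing each possibility with the father AA and summing P(type A): 1/4·1/2 + 1/4·1 + 1/4·1/2 + 1/4·1 = 3/4.
Similarly for Rh via the mother's Rh distribution: P(Rh-) = 1/4.
Independent loci: 3/4 × 1/4 = 3/16.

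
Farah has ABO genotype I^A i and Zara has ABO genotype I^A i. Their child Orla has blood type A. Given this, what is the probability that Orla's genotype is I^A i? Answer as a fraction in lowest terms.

2/3

Cross I^A i × I^A i → 1/4 I^A I^A, 1/2 I^A i, 1/4 i i.
Type-A genotypes among offspring: I^A I^A (1/4), I^A i (1/2); total 3/4.
P(I^A i | type A) = (1/2) / (3/4) = 2/3.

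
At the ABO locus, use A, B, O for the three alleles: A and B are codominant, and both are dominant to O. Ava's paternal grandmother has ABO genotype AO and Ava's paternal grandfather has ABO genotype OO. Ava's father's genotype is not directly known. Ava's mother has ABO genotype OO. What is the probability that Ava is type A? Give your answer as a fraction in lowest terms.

1/4

Ava's father's ABO genotype from AO × OO: 1/2 AO, 1/2 OO.
Crossing each possibility with the mother OO and summing P(type A): 1/2·1/2 + 1/2·0 = 1/4.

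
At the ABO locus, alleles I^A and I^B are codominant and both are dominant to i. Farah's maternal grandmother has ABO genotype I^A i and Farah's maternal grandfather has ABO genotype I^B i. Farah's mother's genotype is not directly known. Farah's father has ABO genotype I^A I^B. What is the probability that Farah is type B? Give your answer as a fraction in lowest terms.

Farah's mother's ABO genotype from I^A i × I^B i: 1/4 I^A I^B, 1/4 I^A i, 1/4 I^B i, 1/4 i i.
Crossing each possibility with the father I^A I^B and summing P(type B): 1/4·1/4 + 1/4·1/4 + 1/4·1/2 + 1/4·1/2 = 3/8.

3/8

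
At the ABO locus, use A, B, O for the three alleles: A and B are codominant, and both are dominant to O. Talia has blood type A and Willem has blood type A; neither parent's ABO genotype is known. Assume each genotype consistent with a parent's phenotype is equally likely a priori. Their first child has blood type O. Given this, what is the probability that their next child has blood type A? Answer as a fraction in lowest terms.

Possible genotypes: Talia ∈ {AA, AO}; Willem ∈ {AA, AO}.
Weight each parental genotype pair by prior × P(type-O child):
  AO × AO: posterior weight 1; P(next child type A) = 3/4.
Weighted sum = 3/4.

3/4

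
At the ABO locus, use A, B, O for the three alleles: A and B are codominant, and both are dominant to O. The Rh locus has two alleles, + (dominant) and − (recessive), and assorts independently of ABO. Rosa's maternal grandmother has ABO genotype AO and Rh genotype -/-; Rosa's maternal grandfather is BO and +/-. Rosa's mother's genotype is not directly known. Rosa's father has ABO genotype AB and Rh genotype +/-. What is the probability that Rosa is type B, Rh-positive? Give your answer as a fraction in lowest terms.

15/64

Rosa's mother's ABO genotype from AO × BO: 1/4 AB, 1/4 AO, 1/4 BO, 1/4 OO.
Crossing each possibility with the father AB and summing P(type B): 1/4·1/4 + 1/4·1/4 + 1/4·1/2 + 1/4·1/2 = 3/8.
Similarly for Rh via the mother's Rh distribution: P(Rh+) = 5/8.
Independent loci: 3/8 × 5/8 = 15/64.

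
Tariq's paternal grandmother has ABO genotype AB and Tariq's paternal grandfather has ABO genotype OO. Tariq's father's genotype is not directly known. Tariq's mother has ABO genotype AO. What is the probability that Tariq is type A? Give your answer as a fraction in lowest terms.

Tariq's father's ABO genotype from AB × OO: 1/2 AO, 1/2 BO.
Crossing each possibility with the mother AO and summing P(type A): 1/2·3/4 + 1/2·1/4 = 1/2.

1/2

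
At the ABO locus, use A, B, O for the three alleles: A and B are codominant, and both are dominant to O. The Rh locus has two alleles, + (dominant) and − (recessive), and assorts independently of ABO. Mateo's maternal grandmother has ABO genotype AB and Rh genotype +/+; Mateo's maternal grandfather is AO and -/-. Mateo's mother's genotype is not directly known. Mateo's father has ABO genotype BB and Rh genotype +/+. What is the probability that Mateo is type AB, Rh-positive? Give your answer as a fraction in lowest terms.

1/2

Mateo's mother's ABO genotype from AB × AO: 1/4 AA, 1/4 AB, 1/4 AO, 1/4 BO.
Crossing each possibility with the father BB and summing P(type AB): 1/4·1 + 1/4·1/2 + 1/4·1/2 + 1/4·0 = 1/2.
Similarly for Rh via the mother's Rh distribution: P(Rh+) = 1.
Independent loci: 1/2 × 1 = 1/2.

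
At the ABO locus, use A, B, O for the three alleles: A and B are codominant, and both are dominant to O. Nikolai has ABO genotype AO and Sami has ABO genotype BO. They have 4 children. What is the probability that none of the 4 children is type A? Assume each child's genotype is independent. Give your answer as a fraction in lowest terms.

81/256

ABO cross AO × BO → 1/4 O, 1/4 A, 1/4 B, 1/4 AB.
So P(type A) = 1/4 per child.
P(not type A) = 3/4 for one child; (3/4)^4 = 81/256.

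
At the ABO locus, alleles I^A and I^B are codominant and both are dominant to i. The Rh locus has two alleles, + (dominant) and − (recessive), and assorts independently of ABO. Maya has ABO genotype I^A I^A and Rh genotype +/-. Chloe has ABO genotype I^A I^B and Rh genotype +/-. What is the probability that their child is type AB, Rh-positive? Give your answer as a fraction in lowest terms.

ABO cross I^A I^A × I^A I^B → offspring phenotypes: 1/2 A, 1/2 AB.
Rh cross +/- × +/- → 3/4 Rh+, 1/4 Rh-.
Independent loci: P(type AB, Rh-positive) = 1/2 × 3/4 = 3/8.

3/8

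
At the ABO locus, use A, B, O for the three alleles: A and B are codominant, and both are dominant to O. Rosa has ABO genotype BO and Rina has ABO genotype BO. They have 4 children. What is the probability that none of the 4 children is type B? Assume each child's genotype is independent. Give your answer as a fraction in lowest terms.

ABO cross BO × BO → 1/4 O, 3/4 B.
So P(type B) = 3/4 per child.
P(not type B) = 1/4 for one child; (1/4)^4 = 1/256.

1/256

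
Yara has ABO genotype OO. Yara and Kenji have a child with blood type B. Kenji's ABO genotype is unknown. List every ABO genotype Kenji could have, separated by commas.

AB, BB, BO

For each candidate genotype of Kenji, check whether crossing it with OO can produce every observed child phenotype.
  AA → possible child types {A} ✗
  AB → possible child types {A, B} ✓
  AO → possible child types {O, A} ✗
  BB → possible child types {B} ✓
  BO → possible child types {O, B} ✓
  OO → possible child types {O} ✗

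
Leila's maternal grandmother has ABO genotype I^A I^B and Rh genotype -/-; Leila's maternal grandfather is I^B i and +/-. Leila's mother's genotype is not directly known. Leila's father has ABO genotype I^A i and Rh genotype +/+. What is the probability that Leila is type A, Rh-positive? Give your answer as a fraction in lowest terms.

Leila's mother's ABO genotype from I^A I^B × I^B i: 1/4 I^A I^B, 1/4 I^A i, 1/4 I^B I^B, 1/4 I^B i.
Crossing each possibility with the father I^A i and summing P(type A): 1/4·1/2 + 1/4·3/4 + 1/4·0 + 1/4·1/4 = 3/8.
Similarly for Rh via the mother's Rh distribution: P(Rh+) = 1.
Independent loci: 3/8 × 1 = 3/8.

3/8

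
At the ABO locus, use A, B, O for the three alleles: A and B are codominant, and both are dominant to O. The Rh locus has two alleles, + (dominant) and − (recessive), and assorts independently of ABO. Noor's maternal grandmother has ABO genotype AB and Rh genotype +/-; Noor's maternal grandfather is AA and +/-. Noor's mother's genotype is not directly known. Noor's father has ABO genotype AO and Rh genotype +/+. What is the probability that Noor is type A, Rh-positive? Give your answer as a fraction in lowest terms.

Noor's mother's ABO genotype from AB × AA: 1/2 AA, 1/2 AB.
Crossing each possibility with the father AO and summing P(type A): 1/2·1 + 1/2·1/2 = 3/4.
Similarly for Rh via the mother's Rh distribution: P(Rh+) = 1.
Independent loci: 3/4 × 1 = 3/4.

3/4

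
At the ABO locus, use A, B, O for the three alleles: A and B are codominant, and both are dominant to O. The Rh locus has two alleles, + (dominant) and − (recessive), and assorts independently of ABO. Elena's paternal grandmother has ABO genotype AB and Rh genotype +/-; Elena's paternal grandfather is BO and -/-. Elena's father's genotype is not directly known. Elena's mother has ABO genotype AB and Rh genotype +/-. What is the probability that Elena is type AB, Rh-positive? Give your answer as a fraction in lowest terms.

Elena's father's ABO genotype from AB × BO: 1/4 AB, 1/4 AO, 1/4 BB, 1/4 BO.
Crossing each possibility with the mother AB and summing P(type AB): 1/4·1/2 + 1/4·1/4 + 1/4·1/2 + 1/4·1/4 = 3/8.
Similarly for Rh via the father's Rh distribution: P(Rh+) = 5/8.
Independent loci: 3/8 × 5/8 = 15/64.

15/64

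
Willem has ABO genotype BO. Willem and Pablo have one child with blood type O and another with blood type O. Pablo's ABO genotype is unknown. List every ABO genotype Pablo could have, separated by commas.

AO, BO, OO

For each candidate genotype of Pablo, check whether crossing it with BO can produce every observed child phenotype.
  AA → possible child types {A, AB} ✗
  AB → possible child types {A, B, AB} ✗
  AO → possible child types {O, A, B, AB} ✓
  BB → possible child types {B} ✗
  BO → possible child types {O, B} ✓
  OO → possible child types {O, B} ✓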